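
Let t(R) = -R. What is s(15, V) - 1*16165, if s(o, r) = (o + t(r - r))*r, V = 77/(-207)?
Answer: -1115770/69 ≈ -16171.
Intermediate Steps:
V = -77/207 (V = 77*(-1/207) = -77/207 ≈ -0.37198)
s(o, r) = o*r (s(o, r) = (o - (r - r))*r = (o - 1*0)*r = (o + 0)*r = o*r)
s(15, V) - 1*16165 = 15*(-77/207) - 1*16165 = -385/69 - 16165 = -1115770/69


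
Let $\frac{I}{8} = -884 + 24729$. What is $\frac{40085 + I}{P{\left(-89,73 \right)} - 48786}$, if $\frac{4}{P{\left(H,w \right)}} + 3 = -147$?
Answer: $- \frac{17313375}{3658952} \approx -4.7318$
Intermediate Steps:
$P{\left(H,w \right)} = - \frac{2}{75}$ ($P{\left(H,w \right)} = \frac{4}{-3 - 147} = \frac{4}{-150} = 4 \left(- \frac{1}{150}\right) = - \frac{2}{75}$)
$I = 190760$ ($I = 8 \left(-884 + 24729\right) = 8 \cdot 23845 = 190760$)
$\frac{40085 + I}{P{\left(-89,73 \right)} - 48786} = \frac{40085 + 190760}{- \frac{2}{75} - 48786} = \frac{230845}{- \frac{3658952}{75}} = 230845 \left(- \frac{75}{3658952}\right) = - \frac{17313375}{3658952}$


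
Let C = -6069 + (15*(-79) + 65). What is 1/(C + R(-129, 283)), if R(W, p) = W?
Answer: -1/7318 ≈ -0.00013665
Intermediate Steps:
C = -7189 (C = -6069 + (-1185 + 65) = -6069 - 1120 = -7189)
1/(C + R(-129, 283)) = 1/(-7189 - 129) = 1/(-7318) = -1/7318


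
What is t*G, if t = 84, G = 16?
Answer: 1344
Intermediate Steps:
t*G = 84*16 = 1344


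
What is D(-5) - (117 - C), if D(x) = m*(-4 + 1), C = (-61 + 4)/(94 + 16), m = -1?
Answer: -12597/110 ≈ -114.52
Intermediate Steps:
C = -57/110 ≈ -0.51818
D(x) = 3 (D(x) = -(-4 + 1) = -1*(-3) = 3)
D(-5) - (117 - C) = 3 - (117 - 1*(-57/110)) = 3 - (117 + 57/110) = 3 - 1*12927/110 = 3 - 12927/110 = -12597/110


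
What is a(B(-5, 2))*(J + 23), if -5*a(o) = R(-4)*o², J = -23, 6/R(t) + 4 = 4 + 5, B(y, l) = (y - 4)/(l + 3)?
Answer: 0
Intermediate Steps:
B(y, l) = (-4 + y)/(3 + l)
R(t) = 6/5 (R(t) = 6/(-4 + (4 + 5)) = 6/(-4 + 9) = 6/5)
a(o) = -6*o²/25
a(B(-5, 2))*(J + 23) = (-6*(-4 - 5)²/(3 + 2)²/25)*(-23 + 23) = -6*(-9/5)²/25*0 = -6/25*81/25*0 = -486/625*0 = 0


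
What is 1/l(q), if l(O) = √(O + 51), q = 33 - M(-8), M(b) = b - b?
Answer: √21/42 ≈ 0.10911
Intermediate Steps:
M(b) = 0
q = 33 (q = 33 - 1*0 = 33 + 0 = 33)
l(O) = √(51 + O)
1/l(q) = 1/(√(51 + 33)) = 1/(√84) = 1/(2*√21) = √21/42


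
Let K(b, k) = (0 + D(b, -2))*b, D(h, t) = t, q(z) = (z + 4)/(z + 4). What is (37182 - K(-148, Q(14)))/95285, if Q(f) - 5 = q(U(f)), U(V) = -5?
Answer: 36886/95285 ≈ 0.38711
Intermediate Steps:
q(z) = 1 (q(z) = (4 + z)/(4 + z) = 1)
Q(f) = 6 (Q(f) = 5 + 1 = 6)
K(b, k) = -2*b (K(b, k) = (0 - 2)*b = -2*b)
(37182 - K(-148, Q(14)))/95285 = (37182 - (-2)*(-148))/95285 = (37182 - 1*296)*(1/95285) = (37182 - 296)*(1/95285) = 36886*(1/95285) = 36886/95285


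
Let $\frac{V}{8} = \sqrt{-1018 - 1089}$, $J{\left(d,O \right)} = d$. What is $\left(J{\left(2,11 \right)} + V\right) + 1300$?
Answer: $1302 + 56 i \sqrt{43} \approx 1302.0 + 367.22 i$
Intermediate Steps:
$V = 56 i \sqrt{43}$ ($V = 8 \sqrt{-1018 - 1089} = 8 \sqrt{-2107} = 8 \cdot 7 i \sqrt{43} = 56 i \sqrt{43} \approx 367.22 i$)
$\left(J{\left(2,11 \right)} + V\right) + 1300 = \left(2 + 56 i \sqrt{43}\right) + 1300 = 1302 + 56 i \sqrt{43}$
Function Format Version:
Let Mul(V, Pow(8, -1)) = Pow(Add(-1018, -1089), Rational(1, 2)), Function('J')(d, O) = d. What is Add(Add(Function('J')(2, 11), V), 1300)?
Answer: Add(1302, Mul(56, I, Pow(43, Rational(1, 2)))) ≈ Add(1302.0, Mul(367.22, I))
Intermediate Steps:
V = Mul(56, I, Pow(43, Rational(1, 2))) (V = Mul(8, Pow(Add(-1018, -1089), Rational(1, 2))) = Mul(8, Pow(-2107, Rational(1, 2))) = Mul(8, Mul(7, I, Pow(43, Rational(1, 2)))) = Mul(56, I, Pow(43, Rational(1, 2))) ≈ Mul(367.22, I))
Add(Add(Function('J')(2, 11), V), 1300) = Add(Add(2, Mul(56, I, Pow(43, Rational(1, 2)))), 1300) = Add(1302, Mul(56, I, Pow(43, Rational(1, 2))))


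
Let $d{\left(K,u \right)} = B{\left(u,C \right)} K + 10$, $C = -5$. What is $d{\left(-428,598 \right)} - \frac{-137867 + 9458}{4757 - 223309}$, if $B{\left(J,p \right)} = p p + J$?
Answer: $- \frac{58273522377}{218552} \approx -2.6663 \cdot 10^{5}$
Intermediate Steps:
$B{\left(J,p \right)} = J + p^{2}$ ($B{\left(J,p \right)} = p^{2} + J = J + p^{2}$)
$d{\left(K,u \right)} = 10 + K \left(25 + u\right)$ ($d{\left(K,u \right)} = \left(u + \left(-5\right)^{2}\right) K + 10 = \left(u + 25\right) K + 10 = \left(25 + u\right) K + 10 = K \left(25 + u\right) + 10 = 10 + K \left(25 + u\right)$)
$d{\left(-428,598 \right)} - \frac{-137867 + 9458}{4757 - 223309} = \left(10 - 428 \left(25 + 598\right)\right) - \frac{-137867 + 9458}{4757 - 223309} = \left(10 - 266644\right) - - \frac{128409}{-218552} = \left(10 - 266644\right) - \left(-128409\right) \left(- \frac{1}{218552}\right) = -266634 - \frac{128409}{218552} = - \frac{58273522377}{218552}$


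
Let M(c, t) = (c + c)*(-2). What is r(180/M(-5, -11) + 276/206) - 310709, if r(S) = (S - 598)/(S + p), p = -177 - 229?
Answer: -12662263348/40753 ≈ -3.1071e+5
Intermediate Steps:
M(c, t) = -4*c (M(c, t) = (2*c)*(-2) = -4*c)
p = -406
r(S) = (-598 + S)/(-406 + S) (r(S) = (S - 598)/(S - 406) = (-598 + S)/(-406 + S))
r(180/M(-5, -11) + 276/206) - 310709 = (-598 + (180/((-4*(-5))) + 276/206))/(-406 + (180/((-4*(-5))) + 276/206)) - 310709 = (-598 + (180/20 + 276*(1/206)))/(-406 + (180/20 + 276*(1/206))) - 310709 = (-598 + (180*(1/20) + 138/103))/(-406 + (180*(1/20) + 138/103)) - 310709 = (-598 + (9 + 138/103))/(-406 + (9 + 138/103)) - 310709 = (-598 + 1065/103)/(-406 + 1065/103) - 310709 = -60529/103/(-40753/103) - 310709 = -103/40753*(-60529/103) - 310709 = 60529/40753 - 310709 = -12662263348/40753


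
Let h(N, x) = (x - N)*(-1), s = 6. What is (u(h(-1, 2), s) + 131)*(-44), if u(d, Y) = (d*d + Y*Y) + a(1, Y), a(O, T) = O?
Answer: -7788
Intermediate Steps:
h(N, x) = N - x
u(d, Y) = 1 + Y² + d² (u(d, Y) = (d*d + Y*Y) + 1 = (d² + Y²) + 1 = (Y² + d²) + 1 = 1 + Y² + d²)
(u(h(-1, 2), s) + 131)*(-44) = ((1 + 6² + (-1 - 1*2)²) + 131)*(-44) = ((1 + 36 + (-1 - 2)²) + 131)*(-44) = ((1 + 36 + (-3)²) + 131)*(-44) = ((1 + 36 + 9) + 131)*(-44) = (46 + 131)*(-44) = 177*(-44) = -7788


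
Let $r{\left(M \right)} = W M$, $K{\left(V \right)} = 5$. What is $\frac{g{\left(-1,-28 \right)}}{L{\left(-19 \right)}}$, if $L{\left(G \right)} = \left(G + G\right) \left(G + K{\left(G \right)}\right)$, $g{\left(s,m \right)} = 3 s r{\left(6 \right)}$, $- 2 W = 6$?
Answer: $\frac{27}{266} \approx 0.1015$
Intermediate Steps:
$W = -3$ ($W = \left(- \frac{1}{2}\right) 6 = -3$)
$r{\left(M \right)} = - 3 M$
$g{\left(s,m \right)} = - 54 s$ ($g{\left(s,m \right)} = 3 s \left(\left(-3\right) 6\right) = 3 s \left(-18\right) = - 54 s$)
$L{\left(G \right)} = 2 G \left(5 + G\right)$ ($L{\left(G \right)} = \left(G + G\right) \left(G + 5\right) = 2 G \left(5 + G\right)$)
$\frac{g{\left(-1,-28 \right)}}{L{\left(-19 \right)}} = \frac{\left(-54\right) \left(-1\right)}{2 \left(-19\right) \left(5 - 19\right)} = \frac{54}{2 \left(-19\right) \left(-14\right)} = \frac{54}{532} = 54 \cdot \frac{1}{532} = \frac{27}{266}$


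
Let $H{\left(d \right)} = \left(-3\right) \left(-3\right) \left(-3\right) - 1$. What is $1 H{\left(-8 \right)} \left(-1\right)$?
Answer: $28$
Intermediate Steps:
$H{\left(d \right)} = -28$ ($H{\left(d \right)} = 9 \left(-3\right) - 1 = -27 - 1 = -28$)
$1 H{\left(-8 \right)} \left(-1\right) = 1 \left(\left(-28\right) \left(-1\right)\right) = 1 \cdot 28 = 28$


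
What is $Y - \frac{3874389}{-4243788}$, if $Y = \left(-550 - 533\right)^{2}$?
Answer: $\frac{1659165379307}{1414596} \approx 1.1729 \cdot 10^{6}$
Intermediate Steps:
$Y = 1172889$ ($Y = \left(-1083\right)^{2} = 1172889$)
$Y - \frac{3874389}{-4243788} = 1172889 - \frac{3874389}{-4243788} = 1172889 - 3874389 \left(- \frac{1}{4243788}\right) = 1172889 - - \frac{1291463}{1414596} = 1172889 + \frac{1291463}{1414596} = \frac{1659165379307}{1414596}$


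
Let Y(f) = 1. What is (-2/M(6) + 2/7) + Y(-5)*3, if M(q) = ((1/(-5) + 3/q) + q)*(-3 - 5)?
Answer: 419/126 ≈ 3.3254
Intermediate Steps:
M(q) = 8/5 - 24/q - 8*q (M(q) = ((1*(-⅕) + 3/q) + q)*(-8) = ((-⅕ + 3/q) + q)*(-8) = (-⅕ + q + 3/q)*(-8) = 8/5 - 24/q - 8*q)
(-2/M(6) + 2/7) + Y(-5)*3 = (-2/(8/5 - 24/6 - 8*6) + 2/7) + 1*3 = (-2/(8/5 - 24*⅙ - 48) + 2*(⅐)) + 3 = (-2/(8/5 - 4 - 48) + 2/7) + 3 = (-2/(-252/5) + 2/7) + 3 = (-2*(-5/252) + 2/7) + 3 = (5/126 + 2/7) + 3 = 41/126 + 3 = 419/126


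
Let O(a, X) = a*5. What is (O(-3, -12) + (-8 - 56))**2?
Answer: 6241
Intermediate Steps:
O(a, X) = 5*a
(O(-3, -12) + (-8 - 56))**2 = (5*(-3) + (-8 - 56))**2 = (-15 - 64)**2 = (-79)**2 = 6241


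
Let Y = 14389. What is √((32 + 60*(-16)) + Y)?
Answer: √13461 ≈ 116.02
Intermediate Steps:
√((32 + 60*(-16)) + Y) = √((32 + 60*(-16)) + 14389) = √((32 - 960) + 14389) = √(-928 + 14389) = √13461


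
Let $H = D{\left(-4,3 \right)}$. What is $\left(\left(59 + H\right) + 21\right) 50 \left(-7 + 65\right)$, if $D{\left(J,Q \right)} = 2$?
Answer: $237800$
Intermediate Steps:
$H = 2$
$\left(\left(59 + H\right) + 21\right) 50 \left(-7 + 65\right) = \left(\left(59 + 2\right) + 21\right) 50 \left(-7 + 65\right) = \left(61 + 21\right) 50 \cdot 58 = 82 \cdot 50 \cdot 58 = 4100 \cdot 58 = 237800$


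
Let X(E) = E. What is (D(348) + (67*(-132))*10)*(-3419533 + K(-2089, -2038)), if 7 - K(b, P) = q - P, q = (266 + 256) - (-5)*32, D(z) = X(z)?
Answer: 301472494632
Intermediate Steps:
D(z) = z
q = 682 (q = 522 - 1*(-160) = 522 + 160 = 682)
K(b, P) = -675 + P (K(b, P) = 7 - (682 - P) = 7 + (-682 + P) = -675 + P)
(D(348) + (67*(-132))*10)*(-3419533 + K(-2089, -2038)) = (348 + (67*(-132))*10)*(-3419533 + (-675 - 2038)) = (348 - 8844*10)*(-3419533 - 2713) = (348 - 88440)*(-3422246) = -88092*(-3422246) = 301472494632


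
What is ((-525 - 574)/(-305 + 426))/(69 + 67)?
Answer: -1099/16456 ≈ -0.066784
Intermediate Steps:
((-525 - 574)/(-305 + 426))/(69 + 67) = -1099/121/136 = -1099*1/121*(1/136) = -1099/121*1/136 = -1099/16456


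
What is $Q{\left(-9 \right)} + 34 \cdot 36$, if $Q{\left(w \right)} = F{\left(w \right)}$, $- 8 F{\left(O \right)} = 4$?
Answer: $\frac{2447}{2} \approx 1223.5$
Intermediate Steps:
$F{\left(O \right)} = - \frac{1}{2}$ ($F{\left(O \right)} = \left(- \frac{1}{8}\right) 4 = - \frac{1}{2}$)
$Q{\left(w \right)} = - \frac{1}{2}$
$Q{\left(-9 \right)} + 34 \cdot 36 = - \frac{1}{2} + 34 \cdot 36 = - \frac{1}{2} + 1224 = \frac{2447}{2}$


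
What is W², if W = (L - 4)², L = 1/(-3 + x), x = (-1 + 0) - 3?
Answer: 707281/2401 ≈ 294.58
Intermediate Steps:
x = -4 (x = -1 - 3 = -4)
L = -⅐ (L = 1/(-3 - 4) = 1/(-7) = -⅐ ≈ -0.14286)
W = 841/49 (W = (-⅐ - 4)² = (-29/7)² = 841/49 ≈ 17.163)
W² = (841/49)² = 707281/2401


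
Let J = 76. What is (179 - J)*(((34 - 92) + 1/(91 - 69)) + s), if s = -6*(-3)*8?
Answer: 194979/22 ≈ 8862.7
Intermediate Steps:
s = 144 (s = 18*8 = 144)
(179 - J)*(((34 - 92) + 1/(91 - 69)) + s) = (179 - 1*76)*(((34 - 92) + 1/(91 - 69)) + 144) = (179 - 76)*((-58 + 1/22) + 144) = 103*((-58 + 1/22) + 144) = 103*(-1275/22 + 144) = 103*(1893/22) = 194979/22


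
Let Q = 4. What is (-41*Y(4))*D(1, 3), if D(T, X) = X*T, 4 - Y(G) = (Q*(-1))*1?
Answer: -984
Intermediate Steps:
Y(G) = 8 (Y(G) = 4 - 4*(-1) = 4 - (-4) = 4 - 1*(-4) = 4 + 4 = 8)
D(T, X) = T*X
(-41*Y(4))*D(1, 3) = (-41*8)*(1*3) = -328*3 = -984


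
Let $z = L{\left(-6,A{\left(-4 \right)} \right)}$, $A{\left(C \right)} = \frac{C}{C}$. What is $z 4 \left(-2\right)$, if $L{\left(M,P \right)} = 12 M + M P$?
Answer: $624$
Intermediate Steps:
$A{\left(C \right)} = 1$
$z = -78$ ($z = - 6 \left(12 + 1\right) = \left(-6\right) 13 = -78$)
$z 4 \left(-2\right) = - 78 \cdot 4 \left(-2\right) = \left(-78\right) \left(-8\right) = 624$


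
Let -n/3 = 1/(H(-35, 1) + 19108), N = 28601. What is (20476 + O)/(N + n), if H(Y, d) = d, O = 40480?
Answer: 582404102/273268253 ≈ 2.1313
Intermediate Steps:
n = -3/19109 (n = -3/(1 + 19108) = -3/19109 ≈ -0.00015699)
(20476 + O)/(N + n) = (20476 + 40480)/(28601 - 3/19109) = 60956/(546536506/19109) = 60956*(19109/546536506) = 582404102/273268253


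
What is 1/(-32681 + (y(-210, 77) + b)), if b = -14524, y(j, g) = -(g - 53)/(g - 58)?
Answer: -19/896919 ≈ -2.1184e-5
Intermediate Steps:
y(j, g) = -(-53 + g)/(-58 + g)
1/(-32681 + (y(-210, 77) + b)) = 1/(-32681 + ((53 - 1*77)/(-58 + 77) - 14524)) = 1/(-32681 + ((53 - 77)/19 - 14524)) = 1/(-32681 + ((1/19)*(-24) - 14524)) = 1/(-32681 + (-24/19 - 14524)) = 1/(-32681 - 275980/19) = 1/(-896919/19) = -19/896919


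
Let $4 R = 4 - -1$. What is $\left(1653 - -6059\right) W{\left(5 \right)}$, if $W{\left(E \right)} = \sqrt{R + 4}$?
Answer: $3856 \sqrt{21} \approx 17670.0$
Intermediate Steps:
$R = \frac{5}{4}$ ($R = \frac{4 - -1}{4} = \frac{4 + 1}{4} = \frac{1}{4} \cdot 5 = \frac{5}{4} \approx 1.25$)
$W{\left(E \right)} = \frac{\sqrt{21}}{2}$ ($W{\left(E \right)} = \sqrt{\frac{5}{4} + 4} = \sqrt{\frac{21}{4}} = \frac{\sqrt{21}}{2}$)
$\left(1653 - -6059\right) W{\left(5 \right)} = \left(1653 - -6059\right) \frac{\sqrt{21}}{2} = \left(1653 + 6059\right) \frac{\sqrt{21}}{2} = 7712 \frac{\sqrt{21}}{2} = 3856 \sqrt{21}$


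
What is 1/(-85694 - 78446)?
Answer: -1/164140 ≈ -6.0924e-6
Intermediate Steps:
1/(-85694 - 78446) = 1/(-164140) = -1/164140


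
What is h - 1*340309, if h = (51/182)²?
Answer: -11272392715/33124 ≈ -3.4031e+5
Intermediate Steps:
h = 2601/33124 (h = (51*(1/182))² = (51/182)² = 2601/33124 ≈ 0.078523)
h - 1*340309 = 2601/33124 - 1*340309 = 2601/33124 - 340309 = -11272392715/33124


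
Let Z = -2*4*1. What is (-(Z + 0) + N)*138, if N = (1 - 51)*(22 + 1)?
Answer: -157596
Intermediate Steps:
Z = -8 (Z = -8*1 = -8)
N = -1150 (N = -50*23 = -1150)
(-(Z + 0) + N)*138 = (-(-8 + 0) - 1150)*138 = (-1*(-8) - 1150)*138 = (8 - 1150)*138 = -1142*138 = -157596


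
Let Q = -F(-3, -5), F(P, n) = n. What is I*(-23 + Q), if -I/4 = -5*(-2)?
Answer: 720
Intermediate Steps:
I = -40 (I = -(-20)*(-2) = -4*10 = -40)
Q = 5 (Q = -1*(-5) = 5)
I*(-23 + Q) = -40*(-23 + 5) = -40*(-18) = 720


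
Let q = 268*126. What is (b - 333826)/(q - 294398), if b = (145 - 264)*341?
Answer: 74881/52126 ≈ 1.4365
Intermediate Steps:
b = -40579 (b = -119*341 = -40579)
q = 33768
(b - 333826)/(q - 294398) = (-40579 - 333826)/(33768 - 294398) = -374405/(-260630) = -374405*(-1/260630) = 74881/52126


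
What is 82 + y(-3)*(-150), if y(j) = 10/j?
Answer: 582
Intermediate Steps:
82 + y(-3)*(-150) = 82 + (10/(-3))*(-150) = 82 + (10*(-⅓))*(-150) = 82 - 10/3*(-150) = 82 + 500 = 582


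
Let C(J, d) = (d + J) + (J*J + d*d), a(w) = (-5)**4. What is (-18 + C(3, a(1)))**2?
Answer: 153071867536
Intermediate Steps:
a(w) = 625
C(J, d) = J + d + J**2 + d**2 (C(J, d) = (J + d) + (J**2 + d**2) = J + d + J**2 + d**2)
(-18 + C(3, a(1)))**2 = (-18 + (3 + 625 + 3**2 + 625**2))**2 = (-18 + (3 + 625 + 9 + 390625))**2 = (-18 + 391262)**2 = 391244**2 = 153071867536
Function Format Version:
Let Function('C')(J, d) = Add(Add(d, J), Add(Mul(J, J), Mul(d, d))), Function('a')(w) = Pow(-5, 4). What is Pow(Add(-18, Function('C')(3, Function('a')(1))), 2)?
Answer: 153071867536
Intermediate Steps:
Function('a')(w) = 625
Function('C')(J, d) = Add(J, d, Pow(J, 2), Pow(d, 2)) (Function('C')(J, d) = Add(Add(J, d), Add(Pow(J, 2), Pow(d, 2))) = Add(J, d, Pow(J, 2), Pow(d, 2)))
Pow(Add(-18, Function('C')(3, Function('a')(1))), 2) = Pow(Add(-18, Add(3, 625, Pow(3, 2), Pow(625, 2))), 2) = Pow(Add(-18, Add(3, 625, 9, 390625)), 2) = Pow(Add(-18, 391262), 2) = Pow(391244, 2) = 153071867536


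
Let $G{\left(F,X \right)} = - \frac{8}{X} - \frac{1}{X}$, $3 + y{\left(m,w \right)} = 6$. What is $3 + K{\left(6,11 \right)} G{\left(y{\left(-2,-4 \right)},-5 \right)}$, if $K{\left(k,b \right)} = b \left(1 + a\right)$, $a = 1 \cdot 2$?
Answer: $\frac{312}{5} \approx 62.4$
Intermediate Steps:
$y{\left(m,w \right)} = 3$ ($y{\left(m,w \right)} = -3 + 6 = 3$)
$G{\left(F,X \right)} = - \frac{9}{X}$
$a = 2$
$K{\left(k,b \right)} = 3 b$ ($K{\left(k,b \right)} = b \left(1 + 2\right) = b 3 = 3 b$)
$3 + K{\left(6,11 \right)} G{\left(y{\left(-2,-4 \right)},-5 \right)} = 3 + 3 \cdot 11 \left(- \frac{9}{-5}\right) = 3 + 33 \left(\left(-9\right) \left(- \frac{1}{5}\right)\right) = 3 + 33 \cdot \frac{9}{5} = 3 + \frac{297}{5} = \frac{312}{5}$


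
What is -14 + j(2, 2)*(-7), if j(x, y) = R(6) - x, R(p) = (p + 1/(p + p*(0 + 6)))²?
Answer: -64009/252 ≈ -254.00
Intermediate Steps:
R(p) = (p + 1/(7*p))² (R(p) = (p + 1/(p + p*6))² = (p + 1/(p + 6*p))² = (p + 1/(7*p))²)
j(x, y) = 64009/1764 - x (j(x, y) = (1/49)*(1 + 7*6²)²/6² - x = (1/49)*(1/36)*(1 + 7*36)² - x = (1/49)*(1/36)*(1 + 252)² - x = (1/49)*(1/36)*253² - x = (1/49)*(1/36)*64009 - x = 64009/1764 - x)
-14 + j(2, 2)*(-7) = -14 + (64009/1764 - 1*2)*(-7) = -14 + (64009/1764 - 2)*(-7) = -14 + (60481/1764)*(-7) = -14 - 60481/252 = -64009/252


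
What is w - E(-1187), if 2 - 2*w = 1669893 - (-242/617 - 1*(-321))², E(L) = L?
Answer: -297837302494/380689 ≈ -7.8236e+5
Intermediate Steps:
w = -298289180337/380689 (w = 1 - (1669893 - (-242/617 - 1*(-321))²)/2 = 1 - (1669893 - (-242*1/617 + 321)²)/2 = 1 - (1669893 - (-242/617 + 321)²)/2 = 1 - (1669893 - (197815/617)²)/2 = 1 - (1669893 - 1*39130774225/380689)/2 = 1 - (1669893 - 39130774225/380689)/2 = 1 - ½*596579122052/380689 = 1 - 298289561026/380689 = -298289180337/380689 ≈ -7.8355e+5)
w - E(-1187) = -298289180337/380689 - 1*(-1187) = -298289180337/380689 + 1187 = -297837302494/380689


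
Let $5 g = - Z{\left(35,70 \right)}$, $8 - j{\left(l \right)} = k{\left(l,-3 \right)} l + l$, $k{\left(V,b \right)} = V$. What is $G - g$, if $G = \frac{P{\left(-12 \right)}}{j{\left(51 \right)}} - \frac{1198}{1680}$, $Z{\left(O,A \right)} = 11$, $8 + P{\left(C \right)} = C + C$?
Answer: $\frac{832309}{555240} \approx 1.499$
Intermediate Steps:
$P{\left(C \right)} = -8 + 2 C$ ($P{\left(C \right)} = -8 + \left(C + C\right) = -8 + 2 C$)
$j{\left(l \right)} = 8 - l - l^{2}$ ($j{\left(l \right)} = 8 - \left(l l + l\right) = 8 - \left(l^{2} + l\right) = 8 - \left(l + l^{2}\right) = 8 - l - l^{2}$)
$G = - \frac{389219}{555240}$ ($G = \frac{-8 + 2 \left(-12\right)}{8 - 51 - 51^{2}} - \frac{1198}{1680} = \frac{-8 - 24}{8 - 51 - 2601} - \frac{599}{840} = - \frac{32}{8 - 51 - 2601} - \frac{599}{840} = - \frac{32}{-2644} - \frac{599}{840} = \left(-32\right) \left(- \frac{1}{2644}\right) - \frac{599}{840} = \frac{8}{661} - \frac{599}{840} = - \frac{389219}{555240} \approx -0.70099$)
$g = - \frac{11}{5}$ ($g = \frac{\left(-1\right) 11}{5} = \frac{1}{5} \left(-11\right) = - \frac{11}{5} \approx -2.2$)
$G - g = - \frac{389219}{555240} - - \frac{11}{5} = - \frac{389219}{555240} + \frac{11}{5} = \frac{832309}{555240}$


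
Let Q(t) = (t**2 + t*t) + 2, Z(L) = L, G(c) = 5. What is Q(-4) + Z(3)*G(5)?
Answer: 49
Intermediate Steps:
Q(t) = 2 + 2*t**2 (Q(t) = (t**2 + t**2) + 2 = 2*t**2 + 2 = 2 + 2*t**2)
Q(-4) + Z(3)*G(5) = (2 + 2*(-4)**2) + 3*5 = (2 + 2*16) + 15 = (2 + 32) + 15 = 34 + 15 = 49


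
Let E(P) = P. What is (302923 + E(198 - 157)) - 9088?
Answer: 293876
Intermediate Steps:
(302923 + E(198 - 157)) - 9088 = (302923 + (198 - 157)) - 9088 = (302923 + 41) - 9088 = 302964 - 9088 = 293876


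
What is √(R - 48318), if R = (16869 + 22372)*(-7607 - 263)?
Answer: 2*I*√77218747 ≈ 17575.0*I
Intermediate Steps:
R = -308826670 (R = 39241*(-7870) = -308826670)
√(R - 48318) = √(-308826670 - 48318) = √(-308874988) = 2*I*√77218747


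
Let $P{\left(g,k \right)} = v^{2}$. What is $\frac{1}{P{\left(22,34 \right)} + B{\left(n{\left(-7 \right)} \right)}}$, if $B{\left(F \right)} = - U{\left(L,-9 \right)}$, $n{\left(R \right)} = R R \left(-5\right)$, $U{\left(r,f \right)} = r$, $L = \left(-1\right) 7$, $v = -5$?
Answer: $\frac{1}{32} \approx 0.03125$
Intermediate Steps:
$L = -7$
$n{\left(R \right)} = - 5 R^{2}$ ($n{\left(R \right)} = R^{2} \left(-5\right) = - 5 R^{2}$)
$B{\left(F \right)} = 7$ ($B{\left(F \right)} = \left(-1\right) \left(-7\right) = 7$)
$P{\left(g,k \right)} = 25$ ($P{\left(g,k \right)} = \left(-5\right)^{2} = 25$)
$\frac{1}{P{\left(22,34 \right)} + B{\left(n{\left(-7 \right)} \right)}} = \frac{1}{25 + 7} = \frac{1}{32}$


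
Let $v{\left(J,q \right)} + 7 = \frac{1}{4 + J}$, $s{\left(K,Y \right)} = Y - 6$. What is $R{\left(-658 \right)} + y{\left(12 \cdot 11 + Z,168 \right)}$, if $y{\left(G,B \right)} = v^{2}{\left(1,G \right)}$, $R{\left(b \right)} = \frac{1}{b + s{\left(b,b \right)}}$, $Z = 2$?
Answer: $\frac{1528207}{33050} \approx 46.239$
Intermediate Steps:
$s{\left(K,Y \right)} = -6 + Y$
$R{\left(b \right)} = \frac{1}{-6 + 2 b}$ ($R{\left(b \right)} = \frac{1}{b + \left(-6 + b\right)} = \frac{1}{-6 + 2 b}$)
$v{\left(J,q \right)} = -7 + \frac{1}{4 + J}$
$y{\left(G,B \right)} = \frac{1156}{25}$ ($y{\left(G,B \right)} = \left(\frac{-27 - 7}{4 + 1}\right)^{2} = \left(\frac{-27 - 7}{5}\right)^{2} = \left(\frac{1}{5} \left(-34\right)\right)^{2} = \left(- \frac{34}{5}\right)^{2} = \frac{1156}{25}$)
$R{\left(-658 \right)} + y{\left(12 \cdot 11 + Z,168 \right)} = \frac{1}{2 \left(-3 - 658\right)} + \frac{1156}{25} = \frac{1}{2 \left(-661\right)} + \frac{1156}{25} = \frac{1}{2} \left(- \frac{1}{661}\right) + \frac{1156}{25} = - \frac{1}{1322} + \frac{1156}{25} = \frac{1528207}{33050}$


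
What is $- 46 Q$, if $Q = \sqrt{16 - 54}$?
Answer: $- 46 i \sqrt{38} \approx - 283.56 i$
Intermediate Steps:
$Q = i \sqrt{38}$ ($Q = \sqrt{-38} = i \sqrt{38} \approx 6.1644 i$)
$- 46 Q = - 46 i \sqrt{38}$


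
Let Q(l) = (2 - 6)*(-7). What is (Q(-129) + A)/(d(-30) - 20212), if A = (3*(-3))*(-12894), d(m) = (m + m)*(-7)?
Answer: -58037/9896 ≈ -5.8647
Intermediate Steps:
d(m) = -14*m (d(m) = (2*m)*(-7) = -14*m)
Q(l) = 28 (Q(l) = -4*(-7) = 28)
A = 116046 (A = -9*(-12894) = 116046)
(Q(-129) + A)/(d(-30) - 20212) = (28 + 116046)/(-14*(-30) - 20212) = 116074/(420 - 20212) = 116074/(-19792) = 116074*(-1/19792) = -58037/9896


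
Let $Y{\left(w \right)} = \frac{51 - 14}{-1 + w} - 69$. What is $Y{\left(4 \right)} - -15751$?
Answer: $\frac{47083}{3} \approx 15694.0$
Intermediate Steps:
$Y{\left(w \right)} = -69 + \frac{37}{-1 + w}$ ($Y{\left(w \right)} = \frac{37}{-1 + w} - 69 = -69 + \frac{37}{-1 + w}$)
$Y{\left(4 \right)} - -15751 = \frac{106 - 276}{-1 + 4} - -15751 = \frac{106 - 276}{3} + 15751 = \frac{1}{3} \left(-170\right) + 15751 = - \frac{170}{3} + 15751 = \frac{47083}{3}$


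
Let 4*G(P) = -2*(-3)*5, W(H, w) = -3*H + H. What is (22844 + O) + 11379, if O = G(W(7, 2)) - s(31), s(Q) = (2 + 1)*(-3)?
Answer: 68479/2 ≈ 34240.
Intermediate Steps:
W(H, w) = -2*H
s(Q) = -9 (s(Q) = 3*(-3) = -9)
G(P) = 15/2 (G(P) = (-2*(-3)*5)/4 = (6*5)/4 = (¼)*30 = 15/2)
O = 33/2 (O = 15/2 - 1*(-9) = 15/2 + 9 = 33/2 ≈ 16.500)
(22844 + O) + 11379 = (22844 + 33/2) + 11379 = 45721/2 + 11379 = 68479/2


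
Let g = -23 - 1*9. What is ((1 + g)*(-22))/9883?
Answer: 682/9883 ≈ 0.069007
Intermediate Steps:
g = -32 (g = -23 - 9 = -32)
((1 + g)*(-22))/9883 = ((1 - 32)*(-22))/9883 = -31*(-22)*(1/9883) = 682*(1/9883) = 682/9883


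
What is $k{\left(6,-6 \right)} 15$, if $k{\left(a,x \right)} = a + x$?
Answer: $0$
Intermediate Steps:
$k{\left(6,-6 \right)} 15 = \left(6 - 6\right) 15 = 0 \cdot 15 = 0$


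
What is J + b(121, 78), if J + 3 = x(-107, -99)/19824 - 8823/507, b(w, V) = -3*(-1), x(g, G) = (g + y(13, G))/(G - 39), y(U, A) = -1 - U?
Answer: -8045708543/462335328 ≈ -17.402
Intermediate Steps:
x(g, G) = (-14 + g)/(-39 + G) (x(g, G) = (g + (-1 - 1*13))/(G - 39) = (g + (-1 - 13))/(-39 + G) = (g - 14)/(-39 + G) = (-14 + g)/(-39 + G))
b(w, V) = 3
J = -9432714527/462335328 (J = -3 + (((-14 - 107)/(-39 - 99))/19824 - 8823/507) = -3 + ((-121/(-138))*(1/19824) - 8823*1/507) = -3 + (-1/138*(-121)*(1/19824) - 2941/169) = -3 + ((121/138)*(1/19824) - 2941/169) = -3 + (121/2735712 - 2941/169) = -3 - 8045708543/462335328 = -9432714527/462335328 ≈ -20.402)
J + b(121, 78) = -9432714527/462335328 + 3 = -8045708543/462335328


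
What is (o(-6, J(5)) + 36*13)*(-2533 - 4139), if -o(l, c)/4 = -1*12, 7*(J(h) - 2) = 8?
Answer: -3442752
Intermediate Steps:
J(h) = 22/7 (J(h) = 2 + (⅐)*8 = 2 + 8/7 = 22/7)
o(l, c) = 48 (o(l, c) = -(-4)*12 = -4*(-12) = 48)
(o(-6, J(5)) + 36*13)*(-2533 - 4139) = (48 + 36*13)*(-2533 - 4139) = (48 + 468)*(-6672) = 516*(-6672) = -3442752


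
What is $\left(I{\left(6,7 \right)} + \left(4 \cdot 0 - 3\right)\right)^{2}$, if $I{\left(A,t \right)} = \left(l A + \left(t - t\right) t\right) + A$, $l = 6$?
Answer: $1521$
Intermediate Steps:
$I{\left(A,t \right)} = 7 A$ ($I{\left(A,t \right)} = \left(6 A + \left(t - t\right) t\right) + A = \left(6 A + 0 t\right) + A = \left(6 A + 0\right) + A = 6 A + A = 7 A$)
$\left(I{\left(6,7 \right)} + \left(4 \cdot 0 - 3\right)\right)^{2} = \left(7 \cdot 6 + \left(4 \cdot 0 - 3\right)\right)^{2} = \left(42 + \left(0 - 3\right)\right)^{2} = \left(42 - 3\right)^{2} = 39^{2} = 1521$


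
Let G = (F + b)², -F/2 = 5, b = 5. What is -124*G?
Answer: -3100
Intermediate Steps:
F = -10 (F = -2*5 = -10)
G = 25 (G = (-10 + 5)² = (-5)² = 25)
-124*G = -124*25 = -3100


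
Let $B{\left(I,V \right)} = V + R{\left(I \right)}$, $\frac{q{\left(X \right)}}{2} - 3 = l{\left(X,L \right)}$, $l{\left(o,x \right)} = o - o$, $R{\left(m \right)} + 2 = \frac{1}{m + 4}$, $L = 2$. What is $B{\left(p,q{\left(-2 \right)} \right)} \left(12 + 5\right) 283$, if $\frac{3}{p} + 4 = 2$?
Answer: $\frac{105842}{5} \approx 21168.0$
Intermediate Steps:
$p = - \frac{3}{2}$ ($p = \frac{3}{-4 + 2} = \frac{3}{-2} = 3 \left(- \frac{1}{2}\right) = - \frac{3}{2} \approx -1.5$)
$R{\left(m \right)} = -2 + \frac{1}{4 + m}$ ($R{\left(m \right)} = -2 + \frac{1}{m + 4} = -2 + \frac{1}{4 + m}$)
$l{\left(o,x \right)} = 0$
$q{\left(X \right)} = 6$ ($q{\left(X \right)} = 6 + 2 \cdot 0 = 6 + 0 = 6$)
$B{\left(I,V \right)} = V + \frac{-7 - 2 I}{4 + I}$
$B{\left(p,q{\left(-2 \right)} \right)} \left(12 + 5\right) 283 = \frac{-7 - -3 + 6 \left(4 - \frac{3}{2}\right)}{4 - \frac{3}{2}} \left(12 + 5\right) 283 = \frac{-7 + 3 + 6 \cdot \frac{5}{2}}{\frac{5}{2}} \cdot 17 \cdot 283 = \frac{2 \left(-7 + 3 + 15\right)}{5} \cdot 17 \cdot 283 = \frac{2}{5} \cdot 11 \cdot 17 \cdot 283 = \frac{22}{5} \cdot 17 \cdot 283 = \frac{374}{5} \cdot 283 = \frac{105842}{5}$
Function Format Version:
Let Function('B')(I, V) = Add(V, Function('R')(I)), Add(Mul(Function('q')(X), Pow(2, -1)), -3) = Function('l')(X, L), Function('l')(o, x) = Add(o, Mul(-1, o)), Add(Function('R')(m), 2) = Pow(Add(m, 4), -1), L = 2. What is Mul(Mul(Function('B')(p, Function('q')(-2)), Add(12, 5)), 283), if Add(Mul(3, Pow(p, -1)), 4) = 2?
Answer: Rational(105842, 5) ≈ 21168.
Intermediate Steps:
p = Rational(-3, 2) (p = Mul(3, Pow(Add(-4, 2), -1)) = Mul(3, Pow(-2, -1)) = Mul(3, Rational(-1, 2)) = Rational(-3, 2) ≈ -1.5000)
Function('R')(m) = Add(-2, Pow(Add(4, m), -1)) (Function('R')(m) = Add(-2, Pow(Add(m, 4), -1)) = Add(-2, Pow(Add(4, m), -1)))
Function('l')(o, x) = 0
Function('q')(X) = 6 (Function('q')(X) = Add(6, Mul(2, 0)) = Add(6, 0) = 6)
Function('B')(I, V) = Add(V, Mul(Pow(Add(4, I), -1), Add(-7, Mul(-2, I))))
Mul(Mul(Function('B')(p, Function('q')(-2)), Add(12, 5)), 283) = Mul(Mul(Mul(Pow(Add(4, Rational(-3, 2)), -1), Add(-7, Mul(-2, Rational(-3, 2)), Mul(6, Add(4, Rational(-3, 2))))), Add(12, 5)), 283) = Mul(Mul(Mul(Pow(Rational(5, 2), -1), Add(-7, 3, Mul(6, Rational(5, 2)))), 17), 283) = Mul(Mul(Mul(Rational(2, 5), Add(-7, 3, 15)), 17), 283) = Mul(Mul(Mul(Rational(2, 5), 11), 17), 283) = Mul(Mul(Rational(22, 5), 17), 283) = Mul(Rational(374, 5), 283) = Rational(105842, 5)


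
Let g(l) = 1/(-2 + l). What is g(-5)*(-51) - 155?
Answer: -1034/7 ≈ -147.71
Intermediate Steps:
g(-5)*(-51) - 155 = -51/(-2 - 5) - 155 = -51/(-7) - 155 = -⅐*(-51) - 155 = 51/7 - 155 = -1034/7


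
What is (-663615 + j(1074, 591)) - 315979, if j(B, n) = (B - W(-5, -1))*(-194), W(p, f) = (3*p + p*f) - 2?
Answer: -1190278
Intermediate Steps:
W(p, f) = -2 + 3*p + f*p (W(p, f) = (3*p + f*p) - 2 = -2 + 3*p + f*p)
j(B, n) = -2328 - 194*B (j(B, n) = (B - (-2 + 3*(-5) - 1*(-5)))*(-194) = (B - (-2 - 15 + 5))*(-194) = (B - 1*(-12))*(-194) = (B + 12)*(-194) = (12 + B)*(-194) = -2328 - 194*B)
(-663615 + j(1074, 591)) - 315979 = (-663615 + (-2328 - 194*1074)) - 315979 = (-663615 + (-2328 - 208356)) - 315979 = (-663615 - 210684) - 315979 = -874299 - 315979 = -1190278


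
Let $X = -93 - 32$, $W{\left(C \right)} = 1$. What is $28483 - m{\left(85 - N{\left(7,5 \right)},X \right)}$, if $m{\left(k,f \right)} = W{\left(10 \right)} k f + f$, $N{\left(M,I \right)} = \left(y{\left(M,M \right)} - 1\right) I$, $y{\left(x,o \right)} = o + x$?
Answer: $31108$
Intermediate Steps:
$X = -125$
$N{\left(M,I \right)} = I \left(-1 + 2 M\right)$ ($N{\left(M,I \right)} = \left(\left(M + M\right) - 1\right) I = \left(2 M - 1\right) I = \left(-1 + 2 M\right) I = I \left(-1 + 2 M\right)$)
$m{\left(k,f \right)} = f + f k$ ($m{\left(k,f \right)} = 1 k f + f = k f + f = f k + f = f + f k$)
$28483 - m{\left(85 - N{\left(7,5 \right)},X \right)} = 28483 - - 125 \left(1 + \left(85 - 5 \left(-1 + 2 \cdot 7\right)\right)\right) = 28483 - - 125 \left(1 + \left(85 - 5 \left(-1 + 14\right)\right)\right) = 28483 - - 125 \left(1 + \left(85 - 5 \cdot 13\right)\right) = 28483 - - 125 \left(1 + \left(85 - 65\right)\right) = 28483 - - 125 \left(1 + 20\right) = 28483 - \left(-125\right) 21 = 28483 - -2625 = 28483 + 2625 = 31108$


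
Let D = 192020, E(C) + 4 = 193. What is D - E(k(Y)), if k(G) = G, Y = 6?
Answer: 191831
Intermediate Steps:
E(C) = 189 (E(C) = -4 + 193 = 189)
D - E(k(Y)) = 192020 - 1*189 = 192020 - 189 = 191831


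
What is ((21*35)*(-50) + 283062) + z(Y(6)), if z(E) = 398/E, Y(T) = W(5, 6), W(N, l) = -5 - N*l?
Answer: 8620522/35 ≈ 2.4630e+5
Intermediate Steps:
W(N, l) = -5 - N*l
Y(T) = -35 (Y(T) = -5 - 1*5*6 = -5 - 30 = -35)
((21*35)*(-50) + 283062) + z(Y(6)) = ((21*35)*(-50) + 283062) + 398/(-35) = (735*(-50) + 283062) + 398*(-1/35) = (-36750 + 283062) - 398/35 = 246312 - 398/35 = 8620522/35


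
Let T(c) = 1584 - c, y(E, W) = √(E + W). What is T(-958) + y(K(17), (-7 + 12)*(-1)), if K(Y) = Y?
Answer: 2542 + 2*√3 ≈ 2545.5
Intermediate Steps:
T(-958) + y(K(17), (-7 + 12)*(-1)) = (1584 - 1*(-958)) + √(17 + (-7 + 12)*(-1)) = (1584 + 958) + √(17 + 5*(-1)) = 2542 + √(17 - 5) = 2542 + √12 = 2542 + 2*√3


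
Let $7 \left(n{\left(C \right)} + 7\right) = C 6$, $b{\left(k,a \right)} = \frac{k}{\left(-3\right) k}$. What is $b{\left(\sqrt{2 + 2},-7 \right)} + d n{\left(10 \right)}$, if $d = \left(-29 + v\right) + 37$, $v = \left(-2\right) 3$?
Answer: $\frac{59}{21} \approx 2.8095$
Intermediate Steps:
$b{\left(k,a \right)} = - \frac{1}{3}$ ($b{\left(k,a \right)} = k \left(- \frac{1}{3 k}\right) = - \frac{1}{3}$)
$n{\left(C \right)} = -7 + \frac{6 C}{7}$ ($n{\left(C \right)} = -7 + \frac{C 6}{7} = -7 + \frac{6 C}{7}$)
$v = -6$
$d = 2$ ($d = \left(-29 - 6\right) + 37 = -35 + 37 = 2$)
$b{\left(\sqrt{2 + 2},-7 \right)} + d n{\left(10 \right)} = - \frac{1}{3} + 2 \left(-7 + \frac{6}{7} \cdot 10\right) = - \frac{1}{3} + 2 \left(-7 + \frac{60}{7}\right) = - \frac{1}{3} + 2 \cdot \frac{11}{7} = - \frac{1}{3} + \frac{22}{7} = \frac{59}{21}$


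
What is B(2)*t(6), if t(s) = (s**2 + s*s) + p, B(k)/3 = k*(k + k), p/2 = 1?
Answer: 1776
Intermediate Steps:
p = 2 (p = 2*1 = 2)
B(k) = 6*k**2 (B(k) = 3*(k*(k + k)) = 3*(k*(2*k)) = 3*(2*k**2) = 6*k**2)
t(s) = 2 + 2*s**2 (t(s) = (s**2 + s*s) + 2 = (s**2 + s**2) + 2 = 2*s**2 + 2 = 2 + 2*s**2)
B(2)*t(6) = (6*2**2)*(2 + 2*6**2) = (6*4)*(2 + 2*36) = 24*(2 + 72) = 24*74 = 1776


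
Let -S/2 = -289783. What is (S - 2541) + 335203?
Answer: 912228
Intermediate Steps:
S = 579566 (S = -2*(-289783) = 579566)
(S - 2541) + 335203 = (579566 - 2541) + 335203 = 577025 + 335203 = 912228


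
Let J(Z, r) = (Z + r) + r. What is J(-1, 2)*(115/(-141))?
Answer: -115/47 ≈ -2.4468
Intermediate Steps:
J(Z, r) = Z + 2*r
J(-1, 2)*(115/(-141)) = (-1 + 2*2)*(115/(-141)) = (-1 + 4)*(115*(-1/141)) = 3*(-115/141) = -115/47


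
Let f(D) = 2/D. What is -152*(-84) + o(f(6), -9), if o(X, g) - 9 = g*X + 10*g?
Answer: 12684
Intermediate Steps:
o(X, g) = 9 + 10*g + X*g (o(X, g) = 9 + (g*X + 10*g) = 9 + (X*g + 10*g) = 9 + (10*g + X*g) = 9 + 10*g + X*g)
-152*(-84) + o(f(6), -9) = -152*(-84) + (9 + 10*(-9) + (2/6)*(-9)) = 12768 + (9 - 90 + (2*(1/6))*(-9)) = 12768 + (9 - 90 + (1/3)*(-9)) = 12768 + (9 - 90 - 3) = 12768 - 84 = 12684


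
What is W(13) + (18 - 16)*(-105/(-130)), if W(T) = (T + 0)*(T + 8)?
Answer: 3570/13 ≈ 274.62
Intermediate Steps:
W(T) = T*(8 + T)
W(13) + (18 - 16)*(-105/(-130)) = 13*(8 + 13) + (18 - 16)*(-105/(-130)) = 13*21 + 2*(-105*(-1/130)) = 273 + 2*(21/26) = 273 + 21/13 = 3570/13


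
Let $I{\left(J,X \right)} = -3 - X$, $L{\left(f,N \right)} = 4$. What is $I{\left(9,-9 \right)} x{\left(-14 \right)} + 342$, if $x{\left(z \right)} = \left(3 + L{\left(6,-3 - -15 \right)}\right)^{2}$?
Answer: $636$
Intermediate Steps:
$x{\left(z \right)} = 49$ ($x{\left(z \right)} = \left(3 + 4\right)^{2} = 7^{2} = 49$)
$I{\left(9,-9 \right)} x{\left(-14 \right)} + 342 = \left(-3 - -9\right) 49 + 342 = \left(-3 + 9\right) 49 + 342 = 6 \cdot 49 + 342 = 294 + 342 = 636$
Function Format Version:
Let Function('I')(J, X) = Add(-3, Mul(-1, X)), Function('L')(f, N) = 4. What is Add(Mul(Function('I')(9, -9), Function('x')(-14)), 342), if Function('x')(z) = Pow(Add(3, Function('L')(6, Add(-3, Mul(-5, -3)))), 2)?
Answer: 636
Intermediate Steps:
Function('x')(z) = 49 (Function('x')(z) = Pow(Add(3, 4), 2) = Pow(7, 2) = 49)
Add(Mul(Function('I')(9, -9), Function('x')(-14)), 342) = Add(Mul(Add(-3, Mul(-1, -9)), 49), 342) = Add(Mul(Add(-3, 9), 49), 342) = Add(Mul(6, 49), 342) = Add(294, 342) = 636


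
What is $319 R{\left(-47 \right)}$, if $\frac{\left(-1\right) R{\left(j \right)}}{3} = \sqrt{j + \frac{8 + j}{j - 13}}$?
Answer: $- \frac{2871 i \sqrt{515}}{10} \approx - 6515.3 i$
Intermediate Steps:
$R{\left(j \right)} = - 3 \sqrt{j + \frac{8 + j}{-13 + j}}$ ($R{\left(j \right)} = - 3 \sqrt{j + \frac{8 + j}{j - 13}} = - 3 \sqrt{j + \frac{8 + j}{-13 + j}}$)
$319 R{\left(-47 \right)} = 319 \left(- 3 \sqrt{\frac{8 - 47 - 47 \left(-13 - 47\right)}{-13 - 47}}\right) = 319 \left(- 3 \sqrt{\frac{8 - 47 - -2820}{-60}}\right) = 319 \left(- 3 \sqrt{- \frac{8 - 47 + 2820}{60}}\right) = 319 \left(- 3 \sqrt{\left(- \frac{1}{60}\right) 2781}\right) = 319 \left(- 3 \sqrt{- \frac{927}{20}}\right) = 319 \left(- 3 \frac{3 i \sqrt{515}}{10}\right) = 319 \left(- \frac{9 i \sqrt{515}}{10}\right) = - \frac{2871 i \sqrt{515}}{10}$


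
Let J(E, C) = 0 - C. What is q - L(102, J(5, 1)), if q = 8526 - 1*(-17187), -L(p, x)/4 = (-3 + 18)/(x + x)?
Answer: 25683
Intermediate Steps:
J(E, C) = -C
L(p, x) = -30/x (L(p, x) = -4*(-3 + 18)/(x + x) = -60/(2*x) = -60*1/(2*x) = -30/x)
q = 25713 (q = 8526 + 17187 = 25713)
q - L(102, J(5, 1)) = 25713 - (-30)/((-1*1)) = 25713 - (-30)/(-1) = 25713 - (-30)*(-1) = 25713 - 1*30 = 25713 - 30 = 25683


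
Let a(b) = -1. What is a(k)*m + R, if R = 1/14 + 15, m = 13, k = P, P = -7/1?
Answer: 29/14 ≈ 2.0714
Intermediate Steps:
P = -7 (P = -7*1 = -7)
k = -7
R = 211/14 (R = 1/14 + 15 = 211/14 ≈ 15.071)
a(k)*m + R = -1*13 + 211/14 = -13 + 211/14 = 29/14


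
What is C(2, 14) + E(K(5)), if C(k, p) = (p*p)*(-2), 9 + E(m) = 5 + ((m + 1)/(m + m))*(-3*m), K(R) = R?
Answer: -405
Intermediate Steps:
E(m) = -11/2 - 3*m/2 (E(m) = -9 + (5 + ((m + 1)/(m + m))*(-3*m)) = -9 + (5 + ((1 + m)/((2*m)))*(-3*m)) = -9 + (5 + ((1 + m)*(1/(2*m)))*(-3*m)) = -9 + (5 + ((1 + m)/(2*m))*(-3*m)) = -9 + (5 + (-3/2 - 3*m/2)) = -9 + (7/2 - 3*m/2) = -11/2 - 3*m/2)
C(k, p) = -2*p² (C(k, p) = p²*(-2) = -2*p²)
C(2, 14) + E(K(5)) = -2*14² + (-11/2 - 3/2*5) = -2*196 + (-11/2 - 15/2) = -392 - 13 = -405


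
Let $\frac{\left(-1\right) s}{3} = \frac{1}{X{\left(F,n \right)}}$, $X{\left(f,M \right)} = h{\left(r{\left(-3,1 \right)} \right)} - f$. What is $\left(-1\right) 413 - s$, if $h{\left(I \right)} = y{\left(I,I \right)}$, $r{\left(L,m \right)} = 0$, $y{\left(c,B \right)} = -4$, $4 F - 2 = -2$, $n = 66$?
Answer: $- \frac{1655}{4} \approx -413.75$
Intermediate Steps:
$F = 0$ ($F = \frac{1}{2} + \frac{1}{4} \left(-2\right) = \frac{1}{2} - \frac{1}{2} = 0$)
$h{\left(I \right)} = -4$
$X{\left(f,M \right)} = -4 - f$
$s = \frac{3}{4}$ ($s = - \frac{3}{-4 - 0} = - \frac{3}{-4 + 0} = - \frac{3}{-4} = \left(-3\right) \left(- \frac{1}{4}\right) = \frac{3}{4} \approx 0.75$)
$\left(-1\right) 413 - s = \left(-1\right) 413 - \frac{3}{4} = -413 - \frac{3}{4} = - \frac{1655}{4}$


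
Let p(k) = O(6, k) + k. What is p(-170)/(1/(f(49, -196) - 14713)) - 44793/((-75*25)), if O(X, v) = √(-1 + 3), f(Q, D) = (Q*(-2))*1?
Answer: 1573683681/625 - 14811*√2 ≈ 2.4969e+6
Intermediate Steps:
f(Q, D) = -2*Q (f(Q, D) = -2*Q*1 = -2*Q)
O(X, v) = √2
p(k) = k + √2 (p(k) = √2 + k = k + √2)
p(-170)/(1/(f(49, -196) - 14713)) - 44793/((-75*25)) = (-170 + √2)/(1/(-2*49 - 14713)) - 44793/((-75*25)) = (-170 + √2)/(1/(-98 - 14713)) - 44793/(-1875) = (-170 + √2)/(1/(-14811)) - 44793*(-1/1875) = (-170 + √2)/(-1/14811) + 14931/625 = (-170 + √2)*(-14811) + 14931/625 = (2517870 - 14811*√2) + 14931/625 = 1573683681/625 - 14811*√2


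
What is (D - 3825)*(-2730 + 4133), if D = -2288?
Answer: -8576539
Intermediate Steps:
(D - 3825)*(-2730 + 4133) = (-2288 - 3825)*(-2730 + 4133) = -6113*1403 = -8576539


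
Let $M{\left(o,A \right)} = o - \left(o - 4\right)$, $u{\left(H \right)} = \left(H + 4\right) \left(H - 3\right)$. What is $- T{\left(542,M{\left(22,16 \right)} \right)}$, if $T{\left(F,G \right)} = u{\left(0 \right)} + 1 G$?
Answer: $8$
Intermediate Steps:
$u{\left(H \right)} = \left(-3 + H\right) \left(4 + H\right)$ ($u{\left(H \right)} = \left(4 + H\right) \left(-3 + H\right) = \left(-3 + H\right) \left(4 + H\right)$)
$M{\left(o,A \right)} = 4$ ($M{\left(o,A \right)} = o - \left(-4 + o\right) = 4$)
$T{\left(F,G \right)} = -12 + G$ ($T{\left(F,G \right)} = \left(-12 + 0 + 0^{2}\right) + 1 G = \left(-12 + 0 + 0\right) + G = -12 + G$)
$- T{\left(542,M{\left(22,16 \right)} \right)} = - (-12 + 4) = \left(-1\right) \left(-8\right) = 8$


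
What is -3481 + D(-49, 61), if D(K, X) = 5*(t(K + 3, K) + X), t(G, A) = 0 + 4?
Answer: -3156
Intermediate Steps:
t(G, A) = 4
D(K, X) = 20 + 5*X (D(K, X) = 5*(4 + X) = 20 + 5*X)
-3481 + D(-49, 61) = -3481 + (20 + 5*61) = -3481 + (20 + 305) = -3481 + 325 = -3156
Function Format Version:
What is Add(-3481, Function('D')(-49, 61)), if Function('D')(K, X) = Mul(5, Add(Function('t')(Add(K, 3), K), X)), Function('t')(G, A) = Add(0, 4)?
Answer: -3156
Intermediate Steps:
Function('t')(G, A) = 4
Function('D')(K, X) = Add(20, Mul(5, X)) (Function('D')(K, X) = Mul(5, Add(4, X)) = Add(20, Mul(5, X)))
Add(-3481, Function('D')(-49, 61)) = Add(-3481, Add(20, Mul(5, 61))) = Add(-3481, Add(20, 305)) = Add(-3481, 325) = -3156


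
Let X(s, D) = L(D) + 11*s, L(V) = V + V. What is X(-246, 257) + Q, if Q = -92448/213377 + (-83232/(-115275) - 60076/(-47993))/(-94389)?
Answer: -188933895998593059364/86175436912992075 ≈ -2192.4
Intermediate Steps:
L(V) = 2*V
X(s, D) = 2*D + 11*s
Q = -37338285314430964/86175436912992075 (Q = -92448*1/213377 + (-83232*(-1/115275) - 60076*(-1/47993))*(-1/94389) = -92448/213377 + (27744/38425 + 60076/47993)*(-1/94389) = -92448/213377 + (3639938092/1844131025)*(-1/94389) = -92448/213377 - 8445332/403864694475 = -37338285314430964/86175436912992075 ≈ -0.43328)
X(-246, 257) + Q = (2*257 + 11*(-246)) - 37338285314430964/86175436912992075 = (514 - 2706) - 37338285314430964/86175436912992075 = -2192 - 37338285314430964/86175436912992075 = -188933895998593059364/86175436912992075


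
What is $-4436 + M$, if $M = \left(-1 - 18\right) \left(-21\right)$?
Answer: $-4037$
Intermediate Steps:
$M = 399$ ($M = \left(-19\right) \left(-21\right) = 399$)
$-4436 + M = -4436 + 399 = -4037$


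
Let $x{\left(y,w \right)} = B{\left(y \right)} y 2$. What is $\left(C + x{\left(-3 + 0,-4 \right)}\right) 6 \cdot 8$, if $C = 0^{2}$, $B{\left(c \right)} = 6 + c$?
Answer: $-864$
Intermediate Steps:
$C = 0$
$x{\left(y,w \right)} = 2 y \left(6 + y\right)$ ($x{\left(y,w \right)} = \left(6 + y\right) y 2 = y \left(6 + y\right) 2 = 2 y \left(6 + y\right)$)
$\left(C + x{\left(-3 + 0,-4 \right)}\right) 6 \cdot 8 = \left(0 + 2 \left(-3 + 0\right) \left(6 + \left(-3 + 0\right)\right)\right) 6 \cdot 8 = \left(0 + 2 \left(-3\right) \left(6 - 3\right)\right) 48 = \left(0 + 2 \left(-3\right) 3\right) 48 = \left(0 - 18\right) 48 = \left(-18\right) 48 = -864$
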